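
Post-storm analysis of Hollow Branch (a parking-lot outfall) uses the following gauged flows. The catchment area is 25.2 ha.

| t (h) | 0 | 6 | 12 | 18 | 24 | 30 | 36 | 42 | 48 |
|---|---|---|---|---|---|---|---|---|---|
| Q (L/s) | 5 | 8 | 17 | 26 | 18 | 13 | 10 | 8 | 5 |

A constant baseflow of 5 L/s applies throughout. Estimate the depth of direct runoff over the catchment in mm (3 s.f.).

Direct runoff: 0.0, 3.0, 12.0, 21.0, 13.0, 8.0, 5.0, 3.0, 0.0 L/s; ΣQ_DR = 65.00 L/s.
V = ΣQ_DR · Δt = 65.00 × 21600 s = 1.404 × 10^6 L.
Over A = 25.2 ha, depth = V / A = 5.57 mm.

d ≈ 5.57 mm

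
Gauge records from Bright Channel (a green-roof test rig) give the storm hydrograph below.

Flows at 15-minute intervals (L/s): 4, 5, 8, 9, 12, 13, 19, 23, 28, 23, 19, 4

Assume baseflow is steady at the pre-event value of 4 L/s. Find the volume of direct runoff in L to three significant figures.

Direct-runoff ordinates (Q − Q_b): 0.0, 1.0, 4.0, 5.0, 8.0, 9.0, 15.0, 19.0, 24.0, 19.0, 15.0, 0.0 L/s.
ΣQ_DR = 119.0 L/s.
With Δt = 0.25 h = 900 s, V = ΣQ_DR · Δt = 119.0 × 900 = 1.07 × 10^5 L.

V ≈ 1.07 × 10^5 L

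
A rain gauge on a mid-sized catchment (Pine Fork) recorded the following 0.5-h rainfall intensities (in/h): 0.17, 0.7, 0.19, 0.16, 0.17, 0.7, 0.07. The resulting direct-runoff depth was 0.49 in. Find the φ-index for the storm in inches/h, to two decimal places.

φ ≈ 0.21 in/h

Only the 2 blocks with intensity above φ contribute runoff: 0.7, 0.7 in/h.
Σ(I−φ)·Δt = d  ⇒  (0.7+0.7 − 2φ)·0.5 = 0.49
φ = (1.400 − 0.49/0.5) / 2 = 0.21 in/h.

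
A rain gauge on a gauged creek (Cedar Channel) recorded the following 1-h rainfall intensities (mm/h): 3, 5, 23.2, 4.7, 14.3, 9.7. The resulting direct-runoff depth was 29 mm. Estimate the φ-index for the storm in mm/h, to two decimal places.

φ ≈ 6.07 mm/h

Only the 3 blocks with intensity above φ contribute runoff: 23.2, 14.3, 9.7 mm/h.
Σ(I−φ)·Δt = d  ⇒  (23.2+14.3+9.7 − 3φ)·1 = 29
φ = (47.20 − 29/1) / 3 = 6.07 mm/h.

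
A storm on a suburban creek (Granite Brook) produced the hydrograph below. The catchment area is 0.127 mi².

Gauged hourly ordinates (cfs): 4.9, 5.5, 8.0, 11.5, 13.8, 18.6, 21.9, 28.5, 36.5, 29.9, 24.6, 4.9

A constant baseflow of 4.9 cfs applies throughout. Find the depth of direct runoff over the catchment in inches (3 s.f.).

Direct runoff: 0.0, 0.6, 3.1, 6.6, 8.9, 13.7, 17.0, 23.6, 31.6, 25.0, 19.7, 0.0 cfs; ΣQ_DR = 149.8 cfs.
V = ΣQ_DR · Δt = 149.8 × 3600 s = 5.393 × 10^5 ft³.
Over A = 0.127 mi², depth = V / A = 1.83 in.

d ≈ 1.83 in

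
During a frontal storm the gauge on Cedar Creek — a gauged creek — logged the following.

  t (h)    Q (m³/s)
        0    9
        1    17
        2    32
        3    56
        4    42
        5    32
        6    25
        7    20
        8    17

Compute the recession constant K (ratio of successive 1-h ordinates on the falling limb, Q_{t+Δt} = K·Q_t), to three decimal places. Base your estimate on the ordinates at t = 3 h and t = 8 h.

Using the recession-limb readings at t = 3 h and t = 8 h: Q falls from 56 to 17 m³/s over 5 intervals.
K = (Q₂/Q₁)^(1/5) = (17/56)^(1/5) = 0.788.

K ≈ 0.788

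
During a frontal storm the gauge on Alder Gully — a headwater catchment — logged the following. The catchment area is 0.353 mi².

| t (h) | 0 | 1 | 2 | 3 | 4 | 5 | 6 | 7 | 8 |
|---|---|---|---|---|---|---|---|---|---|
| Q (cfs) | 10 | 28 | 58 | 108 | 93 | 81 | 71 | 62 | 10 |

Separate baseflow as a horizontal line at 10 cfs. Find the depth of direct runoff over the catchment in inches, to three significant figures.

d ≈ 1.89 in

Direct runoff: 0.0, 18.0, 48.0, 98.0, 83.0, 71.0, 61.0, 52.0, 0.0 cfs; ΣQ_DR = 431.0 cfs.
V = ΣQ_DR · Δt = 431.0 × 3600 s = 1.552 × 10^6 ft³.
Over A = 0.353 mi², depth = V / A = 1.89 in.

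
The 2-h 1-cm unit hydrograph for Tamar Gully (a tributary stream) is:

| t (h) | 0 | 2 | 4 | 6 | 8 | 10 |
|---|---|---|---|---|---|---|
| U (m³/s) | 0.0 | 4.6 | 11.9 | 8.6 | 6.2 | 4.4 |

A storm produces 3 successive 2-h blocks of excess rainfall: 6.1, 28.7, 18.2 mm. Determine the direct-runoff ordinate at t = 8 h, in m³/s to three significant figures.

By discrete convolution, Q_j = Σ (P_i / 10 mm) · U_{j−i}.
At t = 8 h (j=4): Q = (6.1/10)·6.2 + (28.7/10)·8.6 + (18.2/10)·11.9 = 50.1 m³/s.

Q ≈ 50.1 m³/s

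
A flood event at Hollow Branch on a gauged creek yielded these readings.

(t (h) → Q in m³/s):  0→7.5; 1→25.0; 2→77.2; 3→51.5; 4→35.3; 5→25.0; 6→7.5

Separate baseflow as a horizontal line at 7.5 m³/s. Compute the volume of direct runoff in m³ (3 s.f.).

V ≈ 6.35 × 10^5 m³

Direct-runoff ordinates (Q − Q_b): 0.0, 17.5, 69.7, 44.0, 27.8, 17.5, 0.0 m³/s.
ΣQ_DR = 176.5 m³/s.
With Δt = 1 h = 3600 s, V = ΣQ_DR · Δt = 176.5 × 3600 = 6.35 × 10^5 m³.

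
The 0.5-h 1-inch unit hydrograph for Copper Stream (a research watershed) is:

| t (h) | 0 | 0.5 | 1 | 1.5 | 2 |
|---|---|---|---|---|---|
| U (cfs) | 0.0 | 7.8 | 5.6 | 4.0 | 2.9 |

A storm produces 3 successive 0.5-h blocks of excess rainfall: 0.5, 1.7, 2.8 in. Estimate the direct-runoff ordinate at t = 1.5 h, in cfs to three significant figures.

Q ≈ 33.4 cfs

By discrete convolution, Q_j = Σ (P_i / 1 in) · U_{j−i}.
At t = 1.5 h (j=3): Q = (0.5/1)·4.0 + (1.7/1)·5.6 + (2.8/1)·7.8 = 33.4 cfs.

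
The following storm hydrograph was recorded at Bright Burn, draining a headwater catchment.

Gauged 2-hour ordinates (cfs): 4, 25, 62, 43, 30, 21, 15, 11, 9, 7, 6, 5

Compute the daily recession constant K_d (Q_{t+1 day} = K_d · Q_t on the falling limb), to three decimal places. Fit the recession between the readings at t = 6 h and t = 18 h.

Between t = 6 h and t = 18 h the flow falls from 43 to 7 cfs over 6×2 h = 12 h.
Per-interval ratio K = (7/43)^(1/6) = 0.7389; K_d = K^(24/2) = 0.027.

K_d ≈ 0.027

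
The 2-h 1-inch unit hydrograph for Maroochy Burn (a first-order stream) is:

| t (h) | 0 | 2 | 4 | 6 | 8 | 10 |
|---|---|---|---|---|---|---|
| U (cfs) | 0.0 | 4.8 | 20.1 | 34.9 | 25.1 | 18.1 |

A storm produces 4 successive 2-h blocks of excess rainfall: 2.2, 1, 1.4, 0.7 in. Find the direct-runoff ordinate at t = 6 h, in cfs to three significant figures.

Q ≈ 104 cfs

By discrete convolution, Q_j = Σ (P_i / 1 in) · U_{j−i}.
At t = 6 h (j=3): Q = (2.2/1)·34.9 + (1/1)·20.1 + (1.4/1)·4.8 + (0.7/1)·0.0 = 104 cfs.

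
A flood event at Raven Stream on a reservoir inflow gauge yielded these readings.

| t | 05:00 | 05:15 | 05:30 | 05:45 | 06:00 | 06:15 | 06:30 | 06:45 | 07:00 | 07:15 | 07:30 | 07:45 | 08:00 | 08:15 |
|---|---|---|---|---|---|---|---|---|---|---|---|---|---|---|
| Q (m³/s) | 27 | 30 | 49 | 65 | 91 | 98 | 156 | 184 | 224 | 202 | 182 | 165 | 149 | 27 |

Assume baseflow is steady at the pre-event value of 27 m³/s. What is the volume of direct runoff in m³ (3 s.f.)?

V ≈ 1.14 × 10^6 m³

Direct-runoff ordinates (Q − Q_b): 0.0, 3.0, 22.0, 38.0, 64.0, 71.0, 129.0, 157.0, 197.0, 175.0, 155.0, 138.0, 122.0, 0.0 m³/s.
ΣQ_DR = 1271 m³/s.
With Δt = 0.25 h = 900 s, V = ΣQ_DR · Δt = 1271 × 900 = 1.14 × 10^6 m³.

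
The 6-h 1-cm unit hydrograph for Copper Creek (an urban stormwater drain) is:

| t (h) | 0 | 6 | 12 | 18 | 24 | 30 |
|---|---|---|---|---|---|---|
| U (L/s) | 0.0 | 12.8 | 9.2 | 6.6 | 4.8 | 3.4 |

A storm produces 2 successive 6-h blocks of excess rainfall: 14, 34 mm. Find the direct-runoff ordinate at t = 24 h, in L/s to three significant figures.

Q ≈ 29.2 L/s

By discrete convolution, Q_j = Σ (P_i / 10 mm) · U_{j−i}.
At t = 24 h (j=4): Q = (14/10)·4.8 + (34/10)·6.6 = 29.2 L/s.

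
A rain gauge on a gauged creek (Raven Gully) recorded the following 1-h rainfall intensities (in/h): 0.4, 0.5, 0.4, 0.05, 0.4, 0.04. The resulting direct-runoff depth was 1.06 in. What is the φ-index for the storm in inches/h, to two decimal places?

Only the 4 blocks with intensity above φ contribute runoff: 0.4, 0.5, 0.4, 0.4 in/h.
Σ(I−φ)·Δt = d  ⇒  (0.4+0.5+0.4+0.4 − 4φ)·1 = 1.06
φ = (1.700 − 1.06/1) / 4 = 0.16 in/h.

φ ≈ 0.16 in/h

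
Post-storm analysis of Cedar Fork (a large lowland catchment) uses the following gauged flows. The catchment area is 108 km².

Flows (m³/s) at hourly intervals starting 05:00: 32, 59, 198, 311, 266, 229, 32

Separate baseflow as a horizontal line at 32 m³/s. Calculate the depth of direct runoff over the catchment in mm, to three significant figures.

Direct runoff: 0.0, 27.0, 166.0, 279.0, 234.0, 197.0, 0.0 m³/s; ΣQ_DR = 903.0 m³/s.
V = ΣQ_DR · Δt = 903.0 × 3600 s = 3.251 × 10^6 m³.
Over A = 108 km², depth = V / A = 30.1 mm.

d ≈ 30.1 mm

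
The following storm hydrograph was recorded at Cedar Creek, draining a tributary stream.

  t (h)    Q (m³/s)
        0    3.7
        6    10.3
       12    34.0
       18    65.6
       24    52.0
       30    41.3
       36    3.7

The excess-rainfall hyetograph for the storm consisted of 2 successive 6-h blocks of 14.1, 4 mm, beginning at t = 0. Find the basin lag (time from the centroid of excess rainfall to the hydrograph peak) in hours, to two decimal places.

Centroid of excess rainfall: t_c = Σ P_i·t̄_i / ΣP_i = 4.3260 h (block centres at 3, 9 h).
Hydrograph peak occurs at t = 18 h, so basin lag t_L = 18 − 4.3260 = 13.67 h.

t_L ≈ 13.67 h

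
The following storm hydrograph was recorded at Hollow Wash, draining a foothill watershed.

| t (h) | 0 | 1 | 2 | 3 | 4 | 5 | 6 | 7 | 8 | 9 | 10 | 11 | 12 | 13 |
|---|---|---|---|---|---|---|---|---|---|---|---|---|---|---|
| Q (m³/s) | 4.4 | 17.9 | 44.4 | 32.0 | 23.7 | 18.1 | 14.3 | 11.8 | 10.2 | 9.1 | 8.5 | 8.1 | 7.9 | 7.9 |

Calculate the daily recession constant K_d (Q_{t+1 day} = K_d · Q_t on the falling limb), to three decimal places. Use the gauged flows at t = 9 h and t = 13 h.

K_d ≈ 0.428

Between t = 9 h and t = 13 h the flow falls from 9.1 to 7.9 m³/s over 4×1 h = 4 h.
Per-interval ratio K = (7.9/9.1)^(1/4) = 0.9653; K_d = K^(24/1) = 0.428.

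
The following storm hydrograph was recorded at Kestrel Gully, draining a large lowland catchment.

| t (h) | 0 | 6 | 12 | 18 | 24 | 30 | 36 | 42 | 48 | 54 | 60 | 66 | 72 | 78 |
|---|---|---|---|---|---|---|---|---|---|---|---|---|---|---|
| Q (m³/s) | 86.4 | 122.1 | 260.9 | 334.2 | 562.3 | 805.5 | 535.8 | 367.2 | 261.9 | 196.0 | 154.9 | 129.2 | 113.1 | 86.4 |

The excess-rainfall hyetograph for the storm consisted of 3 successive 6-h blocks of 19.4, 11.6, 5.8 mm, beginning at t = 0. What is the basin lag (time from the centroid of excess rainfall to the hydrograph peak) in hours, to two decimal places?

t_L ≈ 23.22 h

Centroid of excess rainfall: t_c = Σ P_i·t̄_i / ΣP_i = 6.7826 h (block centres at 3, 9, 15 h).
Hydrograph peak occurs at t = 30 h, so basin lag t_L = 30 − 6.7826 = 23.22 h.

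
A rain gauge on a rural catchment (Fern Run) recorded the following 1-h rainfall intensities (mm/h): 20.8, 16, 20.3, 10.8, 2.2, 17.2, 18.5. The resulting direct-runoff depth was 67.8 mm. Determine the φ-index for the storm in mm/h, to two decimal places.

Only the 6 blocks with intensity above φ contribute runoff: 20.8, 16, 20.3, 10.8, 17.2, 18.5 mm/h.
Σ(I−φ)·Δt = d  ⇒  (20.8+16+20.3+10.8+17.2+18.5 − 6φ)·1 = 67.8
φ = (103.6 − 67.8/1) / 6 = 5.97 mm/h.

φ ≈ 5.97 mm/h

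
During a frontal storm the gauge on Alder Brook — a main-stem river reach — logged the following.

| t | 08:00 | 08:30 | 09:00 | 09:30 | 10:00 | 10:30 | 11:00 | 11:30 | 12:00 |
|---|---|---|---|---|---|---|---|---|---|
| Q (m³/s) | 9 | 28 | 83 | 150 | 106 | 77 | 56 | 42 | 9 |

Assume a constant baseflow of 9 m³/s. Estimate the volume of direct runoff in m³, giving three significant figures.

Direct-runoff ordinates (Q − Q_b): 0.0, 19.0, 74.0, 141.0, 97.0, 68.0, 47.0, 33.0, 0.0 m³/s.
ΣQ_DR = 479.0 m³/s.
With Δt = 0.5 h = 1800 s, V = ΣQ_DR · Δt = 479.0 × 1800 = 8.62 × 10^5 m³.

V ≈ 8.62 × 10^5 m³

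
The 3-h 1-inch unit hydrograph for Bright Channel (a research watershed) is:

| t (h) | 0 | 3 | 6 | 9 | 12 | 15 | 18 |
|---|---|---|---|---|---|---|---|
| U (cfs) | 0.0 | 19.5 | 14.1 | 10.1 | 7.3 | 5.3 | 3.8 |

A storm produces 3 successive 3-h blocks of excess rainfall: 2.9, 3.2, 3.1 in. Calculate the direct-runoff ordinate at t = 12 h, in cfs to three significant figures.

Q ≈ 97.2 cfs

By discrete convolution, Q_j = Σ (P_i / 1 in) · U_{j−i}.
At t = 12 h (j=4): Q = (2.9/1)·7.3 + (3.2/1)·10.1 + (3.1/1)·14.1 = 97.2 cfs.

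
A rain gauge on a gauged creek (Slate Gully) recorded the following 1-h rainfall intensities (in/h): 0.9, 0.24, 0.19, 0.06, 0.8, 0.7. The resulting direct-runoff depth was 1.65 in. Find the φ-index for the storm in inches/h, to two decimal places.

Only the 3 blocks with intensity above φ contribute runoff: 0.9, 0.8, 0.7 in/h.
Σ(I−φ)·Δt = d  ⇒  (0.9+0.8+0.7 − 3φ)·1 = 1.65
φ = (2.400 − 1.65/1) / 3 = 0.25 in/h.

φ ≈ 0.25 in/h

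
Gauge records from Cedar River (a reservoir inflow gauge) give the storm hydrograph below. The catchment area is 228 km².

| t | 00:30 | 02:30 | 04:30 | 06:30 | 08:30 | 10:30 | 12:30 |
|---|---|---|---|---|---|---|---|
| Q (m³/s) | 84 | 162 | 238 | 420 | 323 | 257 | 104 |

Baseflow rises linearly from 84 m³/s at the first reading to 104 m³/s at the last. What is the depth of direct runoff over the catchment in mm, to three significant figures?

d ≈ 29.4 mm

Direct runoff: 0.00, 74.67, 147.33, 326.00, 225.67, 156.33, 0.00 m³/s; ΣQ_DR = 930.0 m³/s.
V = ΣQ_DR · Δt = 930.0 × 7200 s = 6.696 × 10^6 m³.
Over A = 228 km², depth = V / A = 29.4 mm.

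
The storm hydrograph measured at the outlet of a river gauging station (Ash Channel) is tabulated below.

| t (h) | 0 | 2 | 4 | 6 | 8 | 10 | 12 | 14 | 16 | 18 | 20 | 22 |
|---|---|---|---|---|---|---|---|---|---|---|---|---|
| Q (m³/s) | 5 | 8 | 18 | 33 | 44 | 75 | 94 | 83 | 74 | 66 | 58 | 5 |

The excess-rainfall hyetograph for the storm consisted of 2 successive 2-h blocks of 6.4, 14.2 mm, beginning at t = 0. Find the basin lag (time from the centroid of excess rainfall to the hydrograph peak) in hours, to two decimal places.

t_L ≈ 9.62 h

Centroid of excess rainfall: t_c = Σ P_i·t̄_i / ΣP_i = 2.3786 h (block centres at 1, 3 h).
Hydrograph peak occurs at t = 12 h, so basin lag t_L = 12 − 2.3786 = 9.62 h.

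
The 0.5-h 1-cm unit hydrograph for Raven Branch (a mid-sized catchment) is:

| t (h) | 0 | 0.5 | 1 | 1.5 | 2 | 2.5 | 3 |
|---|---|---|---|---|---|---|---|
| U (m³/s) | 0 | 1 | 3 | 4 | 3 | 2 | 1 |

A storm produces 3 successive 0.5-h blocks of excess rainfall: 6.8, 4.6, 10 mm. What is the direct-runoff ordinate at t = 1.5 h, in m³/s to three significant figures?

Q ≈ 5.10 m³/s

By discrete convolution, Q_j = Σ (P_i / 10 mm) · U_{j−i}.
At t = 1.5 h (j=3): Q = (6.8/10)·4 + (4.6/10)·3 + (10/10)·1 = 5.10 m³/s.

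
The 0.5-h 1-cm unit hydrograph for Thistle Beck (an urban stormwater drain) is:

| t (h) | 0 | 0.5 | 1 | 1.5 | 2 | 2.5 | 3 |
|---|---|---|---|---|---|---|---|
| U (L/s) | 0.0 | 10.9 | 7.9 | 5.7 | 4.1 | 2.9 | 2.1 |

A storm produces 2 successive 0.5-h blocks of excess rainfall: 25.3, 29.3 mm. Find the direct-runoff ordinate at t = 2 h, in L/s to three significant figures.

By discrete convolution, Q_j = Σ (P_i / 10 mm) · U_{j−i}.
At t = 2 h (j=4): Q = (25.3/10)·4.1 + (29.3/10)·5.7 = 27.1 L/s.

Q ≈ 27.1 L/s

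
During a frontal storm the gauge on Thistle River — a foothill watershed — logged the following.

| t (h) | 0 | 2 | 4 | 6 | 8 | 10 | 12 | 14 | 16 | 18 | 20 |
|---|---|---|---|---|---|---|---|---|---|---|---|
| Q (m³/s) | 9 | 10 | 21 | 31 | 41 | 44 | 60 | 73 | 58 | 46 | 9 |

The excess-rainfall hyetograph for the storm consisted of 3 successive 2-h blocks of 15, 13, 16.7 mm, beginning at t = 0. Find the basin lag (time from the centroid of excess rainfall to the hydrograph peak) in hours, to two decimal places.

Centroid of excess rainfall: t_c = Σ P_i·t̄_i / ΣP_i = 3.0761 h (block centres at 1, 3, 5 h).
Hydrograph peak occurs at t = 14 h, so basin lag t_L = 14 − 3.0761 = 10.92 h.

t_L ≈ 10.92 h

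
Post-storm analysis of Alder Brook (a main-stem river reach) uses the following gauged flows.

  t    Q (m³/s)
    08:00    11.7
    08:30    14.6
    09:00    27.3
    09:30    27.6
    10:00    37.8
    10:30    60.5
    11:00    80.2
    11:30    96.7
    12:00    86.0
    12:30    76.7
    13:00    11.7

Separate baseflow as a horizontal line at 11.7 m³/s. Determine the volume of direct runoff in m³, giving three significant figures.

Direct-runoff ordinates (Q − Q_b): 0.0, 2.9, 15.6, 15.9, 26.1, 48.8, 68.5, 85.0, 74.3, 65.0, 0.0 m³/s.
ΣQ_DR = 402.1 m³/s.
With Δt = 0.5 h = 1800 s, V = ΣQ_DR · Δt = 402.1 × 1800 = 7.24 × 10^5 m³.

V ≈ 7.24 × 10^5 m³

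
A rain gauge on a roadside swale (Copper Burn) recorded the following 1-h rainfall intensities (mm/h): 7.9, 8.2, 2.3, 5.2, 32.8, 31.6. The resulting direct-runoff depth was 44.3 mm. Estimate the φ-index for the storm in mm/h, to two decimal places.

φ ≈ 10.05 mm/h

Only the 2 blocks with intensity above φ contribute runoff: 32.8, 31.6 mm/h.
Σ(I−φ)·Δt = d  ⇒  (32.8+31.6 − 2φ)·1 = 44.3
φ = (64.40 − 44.3/1) / 2 = 10.05 mm/h.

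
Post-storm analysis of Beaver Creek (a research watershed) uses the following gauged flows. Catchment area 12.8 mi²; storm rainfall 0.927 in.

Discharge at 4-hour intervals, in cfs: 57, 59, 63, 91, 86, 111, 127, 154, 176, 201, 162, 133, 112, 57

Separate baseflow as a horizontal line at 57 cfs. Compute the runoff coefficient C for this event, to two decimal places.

ΣQ_DR = 791.0 cfs; V = ΣQ_DR·Δt = 1.139 × 10^7 ft³.
Runoff depth d = V / A = 0.3830 in.
C = d / P = 0.3830 / 0.927 = 0.41.

C ≈ 0.41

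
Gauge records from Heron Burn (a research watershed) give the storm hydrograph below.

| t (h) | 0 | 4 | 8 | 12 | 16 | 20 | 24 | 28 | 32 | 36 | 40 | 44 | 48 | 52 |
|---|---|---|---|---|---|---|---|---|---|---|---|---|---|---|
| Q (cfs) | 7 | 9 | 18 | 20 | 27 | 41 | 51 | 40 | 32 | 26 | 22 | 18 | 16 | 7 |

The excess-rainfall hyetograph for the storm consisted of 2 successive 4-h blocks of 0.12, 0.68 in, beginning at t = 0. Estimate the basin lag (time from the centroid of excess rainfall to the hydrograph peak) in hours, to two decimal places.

t_L ≈ 18.60 h

Centroid of excess rainfall: t_c = Σ P_i·t̄_i / ΣP_i = 5.4000 h (block centres at 2, 6 h).
Hydrograph peak occurs at t = 24 h, so basin lag t_L = 24 − 5.4000 = 18.60 h.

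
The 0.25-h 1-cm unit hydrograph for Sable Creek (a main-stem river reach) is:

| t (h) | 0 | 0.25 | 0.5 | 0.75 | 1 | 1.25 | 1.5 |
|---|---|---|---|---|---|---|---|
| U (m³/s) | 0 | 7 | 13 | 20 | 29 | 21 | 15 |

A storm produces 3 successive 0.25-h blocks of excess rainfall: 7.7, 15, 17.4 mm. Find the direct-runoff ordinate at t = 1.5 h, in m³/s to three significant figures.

By discrete convolution, Q_j = Σ (P_i / 10 mm) · U_{j−i}.
At t = 1.5 h (j=6): Q = (7.7/10)·15 + (15/10)·21 + (17.4/10)·29 = 93.5 m³/s.

Q ≈ 93.5 m³/s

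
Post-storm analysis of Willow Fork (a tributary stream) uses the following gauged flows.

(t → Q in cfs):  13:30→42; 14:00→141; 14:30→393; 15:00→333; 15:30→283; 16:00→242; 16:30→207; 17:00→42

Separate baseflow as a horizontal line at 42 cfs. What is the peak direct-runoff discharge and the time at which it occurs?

Q_p = 351.0 cfs at t = 14:30

Subtracting baseflow gives direct-runoff ordinates: 0.0, 99.0, 351.0, 291.0, 241.0, 200.0, 165.0, 0.0 cfs.
The maximum is 351.0 cfs, occurring at the reading for t = 14:30.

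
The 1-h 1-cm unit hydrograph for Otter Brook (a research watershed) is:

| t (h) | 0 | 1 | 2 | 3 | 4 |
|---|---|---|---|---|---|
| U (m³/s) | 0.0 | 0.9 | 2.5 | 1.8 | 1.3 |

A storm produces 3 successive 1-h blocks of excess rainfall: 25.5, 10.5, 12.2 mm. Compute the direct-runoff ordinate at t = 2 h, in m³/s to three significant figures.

By discrete convolution, Q_j = Σ (P_i / 10 mm) · U_{j−i}.
At t = 2 h (j=2): Q = (25.5/10)·2.5 + (10.5/10)·0.9 + (12.2/10)·0.0 = 7.32 m³/s.

Q ≈ 7.32 m³/s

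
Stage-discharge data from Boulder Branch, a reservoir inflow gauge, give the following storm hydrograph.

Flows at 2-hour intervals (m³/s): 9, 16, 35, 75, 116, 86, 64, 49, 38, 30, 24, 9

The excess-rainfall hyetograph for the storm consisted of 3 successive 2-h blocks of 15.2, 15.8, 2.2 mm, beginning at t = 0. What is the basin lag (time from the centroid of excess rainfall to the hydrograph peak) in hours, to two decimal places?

Centroid of excess rainfall: t_c = Σ P_i·t̄_i / ΣP_i = 2.2169 h (block centres at 1, 3, 5 h).
Hydrograph peak occurs at t = 8 h, so basin lag t_L = 8 − 2.2169 = 5.78 h.

t_L ≈ 5.78 h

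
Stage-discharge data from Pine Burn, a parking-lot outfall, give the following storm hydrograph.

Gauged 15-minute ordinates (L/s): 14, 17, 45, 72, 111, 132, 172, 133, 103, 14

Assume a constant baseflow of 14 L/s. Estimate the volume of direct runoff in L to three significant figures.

Direct-runoff ordinates (Q − Q_b): 0.0, 3.0, 31.0, 58.0, 97.0, 118.0, 158.0, 119.0, 89.0, 0.0 L/s.
ΣQ_DR = 673.0 L/s.
With Δt = 0.25 h = 900 s, V = ΣQ_DR · Δt = 673.0 × 900 = 6.06 × 10^5 L.

V ≈ 6.06 × 10^5 L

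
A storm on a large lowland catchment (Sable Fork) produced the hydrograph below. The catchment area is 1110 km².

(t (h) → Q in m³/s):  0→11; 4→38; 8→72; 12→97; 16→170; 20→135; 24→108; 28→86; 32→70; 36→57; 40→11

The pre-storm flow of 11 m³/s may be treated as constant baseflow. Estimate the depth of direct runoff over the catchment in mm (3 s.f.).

Direct runoff: 0.0, 27.0, 61.0, 86.0, 159.0, 124.0, 97.0, 75.0, 59.0, 46.0, 0.0 m³/s; ΣQ_DR = 734.0 m³/s.
V = ΣQ_DR · Δt = 734.0 × 14400 s = 1.057 × 10^7 m³.
Over A = 1110 km², depth = V / A = 9.52 mm.

d ≈ 9.52 mm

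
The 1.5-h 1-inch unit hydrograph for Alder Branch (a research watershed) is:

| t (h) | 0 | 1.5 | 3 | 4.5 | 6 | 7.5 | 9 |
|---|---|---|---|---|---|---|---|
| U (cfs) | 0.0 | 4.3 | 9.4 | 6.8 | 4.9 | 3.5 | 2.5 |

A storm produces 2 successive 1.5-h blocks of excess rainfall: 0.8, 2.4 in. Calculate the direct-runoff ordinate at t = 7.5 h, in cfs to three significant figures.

Q ≈ 14.6 cfs

By discrete convolution, Q_j = Σ (P_i / 1 in) · U_{j−i}.
At t = 7.5 h (j=5): Q = (0.8/1)·3.5 + (2.4/1)·4.9 = 14.6 cfs.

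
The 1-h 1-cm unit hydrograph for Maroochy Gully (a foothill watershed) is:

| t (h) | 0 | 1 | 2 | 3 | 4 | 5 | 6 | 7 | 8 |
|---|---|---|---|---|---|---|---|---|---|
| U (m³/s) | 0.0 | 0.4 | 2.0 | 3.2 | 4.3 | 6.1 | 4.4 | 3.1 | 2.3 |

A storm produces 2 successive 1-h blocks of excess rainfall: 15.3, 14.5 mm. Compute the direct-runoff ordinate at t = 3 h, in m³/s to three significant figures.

By discrete convolution, Q_j = Σ (P_i / 10 mm) · U_{j−i}.
At t = 3 h (j=3): Q = (15.3/10)·3.2 + (14.5/10)·2.0 = 7.80 m³/s.

Q ≈ 7.80 m³/s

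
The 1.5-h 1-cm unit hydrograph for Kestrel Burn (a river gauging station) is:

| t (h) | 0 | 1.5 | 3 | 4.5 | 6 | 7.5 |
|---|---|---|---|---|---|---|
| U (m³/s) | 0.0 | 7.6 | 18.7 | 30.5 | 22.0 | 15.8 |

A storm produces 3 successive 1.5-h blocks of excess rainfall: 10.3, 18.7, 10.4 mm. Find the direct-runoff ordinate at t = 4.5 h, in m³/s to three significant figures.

By discrete convolution, Q_j = Σ (P_i / 10 mm) · U_{j−i}.
At t = 4.5 h (j=3): Q = (10.3/10)·30.5 + (18.7/10)·18.7 + (10.4/10)·7.6 = 74.3 m³/s.

Q ≈ 74.3 m³/s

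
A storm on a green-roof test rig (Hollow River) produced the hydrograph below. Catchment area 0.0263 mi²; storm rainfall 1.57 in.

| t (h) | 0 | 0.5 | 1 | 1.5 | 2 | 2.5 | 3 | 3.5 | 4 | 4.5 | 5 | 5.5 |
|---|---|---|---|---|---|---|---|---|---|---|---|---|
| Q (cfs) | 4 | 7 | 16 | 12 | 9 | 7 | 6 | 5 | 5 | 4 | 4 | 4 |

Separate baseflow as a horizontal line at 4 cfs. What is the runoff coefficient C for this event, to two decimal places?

ΣQ_DR = 35.00 cfs; V = ΣQ_DR·Δt = 63000 ft³.
Runoff depth d = V / A = 1.031 in.
C = d / P = 1.031 / 1.57 = 0.66.

C ≈ 0.66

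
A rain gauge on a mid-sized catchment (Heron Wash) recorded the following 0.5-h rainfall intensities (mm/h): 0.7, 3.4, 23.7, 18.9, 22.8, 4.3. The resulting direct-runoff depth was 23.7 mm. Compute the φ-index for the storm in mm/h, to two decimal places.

φ ≈ 6.00 mm/h

Only the 3 blocks with intensity above φ contribute runoff: 23.7, 18.9, 22.8 mm/h.
Σ(I−φ)·Δt = d  ⇒  (23.7+18.9+22.8 − 3φ)·0.5 = 23.7
φ = (65.40 − 23.7/0.5) / 3 = 6.00 mm/h.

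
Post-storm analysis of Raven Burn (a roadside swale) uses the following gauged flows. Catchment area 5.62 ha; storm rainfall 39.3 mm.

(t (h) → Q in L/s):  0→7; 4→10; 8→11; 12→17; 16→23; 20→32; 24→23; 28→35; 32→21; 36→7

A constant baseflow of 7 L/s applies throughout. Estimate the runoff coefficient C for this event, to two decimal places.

C ≈ 0.76

ΣQ_DR = 116.0 L/s; V = ΣQ_DR·Δt = 1.670 × 10^6 L.
Runoff depth d = V / A = 29.72 mm.
C = d / P = 29.72 / 39.3 = 0.76.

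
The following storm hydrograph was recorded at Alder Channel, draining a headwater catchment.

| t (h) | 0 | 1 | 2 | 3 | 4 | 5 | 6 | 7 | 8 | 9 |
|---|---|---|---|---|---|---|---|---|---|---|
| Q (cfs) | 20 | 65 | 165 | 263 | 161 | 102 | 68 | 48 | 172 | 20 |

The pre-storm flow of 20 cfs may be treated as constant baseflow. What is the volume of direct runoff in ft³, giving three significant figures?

Direct-runoff ordinates (Q − Q_b): 0.0, 45.0, 145.0, 243.0, 141.0, 82.0, 48.0, 28.0, 152.0, 0.0 cfs.
ΣQ_DR = 884.0 cfs.
With Δt = 1 h = 3600 s, V = ΣQ_DR · Δt = 884.0 × 3600 = 3.18 × 10^6 ft³.

V ≈ 3.18 × 10^6 ft³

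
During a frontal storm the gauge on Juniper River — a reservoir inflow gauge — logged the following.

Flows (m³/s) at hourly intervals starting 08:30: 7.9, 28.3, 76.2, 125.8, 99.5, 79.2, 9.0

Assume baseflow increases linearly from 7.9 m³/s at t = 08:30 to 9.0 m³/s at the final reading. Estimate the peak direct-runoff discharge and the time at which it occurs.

Subtracting baseflow gives direct-runoff ordinates: 0.00, 20.22, 67.93, 117.35, 90.87, 70.38, 0.00 m³/s.
The maximum is 117.35 m³/s, occurring at the reading for t = 11:30.

Q_p = 117.35 m³/s at t = 11:30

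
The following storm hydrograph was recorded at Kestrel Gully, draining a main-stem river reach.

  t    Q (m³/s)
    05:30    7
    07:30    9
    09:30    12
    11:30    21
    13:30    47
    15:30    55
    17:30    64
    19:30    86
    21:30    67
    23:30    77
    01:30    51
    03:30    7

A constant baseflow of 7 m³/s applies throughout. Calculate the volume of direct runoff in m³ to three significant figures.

Direct-runoff ordinates (Q − Q_b): 0.0, 2.0, 5.0, 14.0, 40.0, 48.0, 57.0, 79.0, 60.0, 70.0, 44.0, 0.0 m³/s.
ΣQ_DR = 419.0 m³/s.
With Δt = 2 h = 7200 s, V = ΣQ_DR · Δt = 419.0 × 7200 = 3.02 × 10^6 m³.

V ≈ 3.02 × 10^6 m³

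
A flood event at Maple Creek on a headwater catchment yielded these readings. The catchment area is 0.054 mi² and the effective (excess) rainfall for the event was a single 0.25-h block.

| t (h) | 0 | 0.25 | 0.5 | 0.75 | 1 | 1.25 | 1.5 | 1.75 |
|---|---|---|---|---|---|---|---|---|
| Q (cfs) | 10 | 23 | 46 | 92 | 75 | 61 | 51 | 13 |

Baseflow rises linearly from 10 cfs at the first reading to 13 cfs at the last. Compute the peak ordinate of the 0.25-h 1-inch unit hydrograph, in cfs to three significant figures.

Direct runoff: 0.00, 12.57, 35.14, 80.71, 63.29, 48.86, 38.43, 0.00 cfs; ΣQ_DR = 279.0 cfs, peak = 80.71 cfs.
Runoff depth d = ΣQ_DR·Δt / A = 279.0 × 900 / (0.054 mi²) = 2.002 in.
The 1-inch UH is the DRH scaled by (1 in)/d, so U_p = 80.71 × 1/2.002 = 40.3 cfs.

U_p ≈ 40.3 cfs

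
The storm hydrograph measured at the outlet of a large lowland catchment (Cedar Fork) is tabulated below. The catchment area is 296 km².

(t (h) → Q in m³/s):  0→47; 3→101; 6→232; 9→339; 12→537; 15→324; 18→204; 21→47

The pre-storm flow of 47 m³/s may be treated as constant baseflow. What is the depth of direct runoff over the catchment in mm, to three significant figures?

d ≈ 53.1 mm

Direct runoff: 0.0, 54.0, 185.0, 292.0, 490.0, 277.0, 157.0, 0.0 m³/s; ΣQ_DR = 1455 m³/s.
V = ΣQ_DR · Δt = 1455 × 10800 s = 1.571 × 10^7 m³.
Over A = 296 km², depth = V / A = 53.1 mm.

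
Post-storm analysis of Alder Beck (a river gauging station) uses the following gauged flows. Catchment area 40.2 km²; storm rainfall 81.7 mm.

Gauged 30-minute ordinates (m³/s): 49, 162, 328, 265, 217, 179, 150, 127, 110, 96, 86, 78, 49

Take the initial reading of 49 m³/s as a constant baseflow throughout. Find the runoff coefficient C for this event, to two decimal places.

C ≈ 0.69

ΣQ_DR = 1259 m³/s; V = ΣQ_DR·Δt = 2.266 × 10^6 m³.
Runoff depth d = V / A = 56.37 mm.
C = d / P = 56.37 / 81.7 = 0.69.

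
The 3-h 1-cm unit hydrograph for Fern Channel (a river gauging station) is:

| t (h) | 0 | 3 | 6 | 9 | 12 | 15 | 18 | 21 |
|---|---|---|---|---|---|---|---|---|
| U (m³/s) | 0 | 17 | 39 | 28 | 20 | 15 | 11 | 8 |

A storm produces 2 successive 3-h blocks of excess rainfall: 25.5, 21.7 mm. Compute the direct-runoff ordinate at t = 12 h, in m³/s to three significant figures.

By discrete convolution, Q_j = Σ (P_i / 10 mm) · U_{j−i}.
At t = 12 h (j=4): Q = (25.5/10)·20 + (21.7/10)·28 = 112 m³/s.

Q ≈ 112 m³/s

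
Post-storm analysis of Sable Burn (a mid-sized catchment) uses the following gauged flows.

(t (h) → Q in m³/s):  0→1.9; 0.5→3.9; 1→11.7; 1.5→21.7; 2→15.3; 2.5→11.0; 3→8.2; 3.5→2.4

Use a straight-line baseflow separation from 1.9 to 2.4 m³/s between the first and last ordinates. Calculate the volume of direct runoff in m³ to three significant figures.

V ≈ 1.06 × 10^5 m³

Direct-runoff ordinates (Q − Q_b): 0.00, 1.93, 9.66, 19.59, 13.11, 8.74, 5.87, 0.00 m³/s.
ΣQ_DR = 58.90 m³/s.
With Δt = 0.5 h = 1800 s, V = ΣQ_DR · Δt = 58.90 × 1800 = 1.06 × 10^5 m³.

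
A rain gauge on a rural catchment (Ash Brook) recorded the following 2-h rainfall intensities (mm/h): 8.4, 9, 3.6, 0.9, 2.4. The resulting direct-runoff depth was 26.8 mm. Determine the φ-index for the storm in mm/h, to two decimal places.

Only the 3 blocks with intensity above φ contribute runoff: 8.4, 9, 3.6 mm/h.
Σ(I−φ)·Δt = d  ⇒  (8.4+9+3.6 − 3φ)·2 = 26.8
φ = (21.00 − 26.8/2) / 3 = 2.53 mm/h.

φ ≈ 2.53 mm/h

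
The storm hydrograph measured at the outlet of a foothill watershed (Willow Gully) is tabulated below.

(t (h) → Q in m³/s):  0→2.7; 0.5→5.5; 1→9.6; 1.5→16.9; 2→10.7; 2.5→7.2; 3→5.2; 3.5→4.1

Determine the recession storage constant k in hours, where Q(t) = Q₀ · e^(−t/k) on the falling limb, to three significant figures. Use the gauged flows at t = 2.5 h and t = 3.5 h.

On the falling limb, Q drops from 7.2 to 4.1 m³/s between t = 2.5 h and t = 3.5 h (Δt = 1 h).
k = −Δt / ln(Q₂/Q₁) = −1 / ln(4.1/7.2) = 1.78 h.

k ≈ 1.78 h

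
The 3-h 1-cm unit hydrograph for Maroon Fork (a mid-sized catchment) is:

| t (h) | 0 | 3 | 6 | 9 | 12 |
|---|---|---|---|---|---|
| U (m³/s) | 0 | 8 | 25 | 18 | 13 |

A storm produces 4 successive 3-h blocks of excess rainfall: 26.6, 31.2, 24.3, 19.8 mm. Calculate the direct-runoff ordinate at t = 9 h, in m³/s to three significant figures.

By discrete convolution, Q_j = Σ (P_i / 10 mm) · U_{j−i}.
At t = 9 h (j=3): Q = (26.6/10)·18 + (31.2/10)·25 + (24.3/10)·8 + (19.8/10)·0 = 145 m³/s.

Q ≈ 145 m³/s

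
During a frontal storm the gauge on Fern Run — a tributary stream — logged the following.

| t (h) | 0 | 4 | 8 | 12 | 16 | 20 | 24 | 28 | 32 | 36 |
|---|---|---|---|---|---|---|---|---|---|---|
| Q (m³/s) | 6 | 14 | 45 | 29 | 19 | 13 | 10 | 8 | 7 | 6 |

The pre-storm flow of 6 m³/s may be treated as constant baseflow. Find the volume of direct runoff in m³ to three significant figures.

Direct-runoff ordinates (Q − Q_b): 0.0, 8.0, 39.0, 23.0, 13.0, 7.0, 4.0, 2.0, 1.0, 0.0 m³/s.
ΣQ_DR = 97.00 m³/s.
With Δt = 4 h = 14400 s, V = ΣQ_DR · Δt = 97.00 × 14400 = 1.40 × 10^6 m³.

V ≈ 1.40 × 10^6 m³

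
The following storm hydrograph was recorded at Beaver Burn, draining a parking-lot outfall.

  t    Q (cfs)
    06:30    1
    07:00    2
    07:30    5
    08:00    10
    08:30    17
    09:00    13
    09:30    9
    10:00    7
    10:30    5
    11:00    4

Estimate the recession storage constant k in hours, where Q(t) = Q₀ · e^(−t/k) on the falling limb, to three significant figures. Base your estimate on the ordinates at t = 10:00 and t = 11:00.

k ≈ 1.79 h

On the falling limb, Q drops from 7 to 4 cfs between t = 10:00 and t = 11:00 (Δt = 1 h).
k = −Δt / ln(Q₂/Q₁) = −1 / ln(4/7) = 1.79 h.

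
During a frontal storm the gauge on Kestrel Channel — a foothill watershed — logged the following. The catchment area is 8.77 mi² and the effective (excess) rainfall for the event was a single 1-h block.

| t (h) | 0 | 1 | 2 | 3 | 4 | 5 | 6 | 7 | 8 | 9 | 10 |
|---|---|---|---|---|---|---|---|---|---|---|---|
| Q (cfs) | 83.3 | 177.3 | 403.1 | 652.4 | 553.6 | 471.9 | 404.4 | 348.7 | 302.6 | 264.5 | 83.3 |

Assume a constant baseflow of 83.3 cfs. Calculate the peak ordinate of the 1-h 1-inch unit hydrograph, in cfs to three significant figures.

Direct runoff: 0.0, 94.0, 319.8, 569.1, 470.3, 388.6, 321.1, 265.4, 219.3, 181.2, 0.0 cfs; ΣQ_DR = 2829 cfs, peak = 569.1 cfs.
Runoff depth d = ΣQ_DR·Δt / A = 2829 × 3600 / (8.77 mi²) = 0.4998 in.
The 1-inch UH is the DRH scaled by (1 in)/d, so U_p = 569.1 × 1/0.4998 = 1140 cfs.

U_p ≈ 1140 cfs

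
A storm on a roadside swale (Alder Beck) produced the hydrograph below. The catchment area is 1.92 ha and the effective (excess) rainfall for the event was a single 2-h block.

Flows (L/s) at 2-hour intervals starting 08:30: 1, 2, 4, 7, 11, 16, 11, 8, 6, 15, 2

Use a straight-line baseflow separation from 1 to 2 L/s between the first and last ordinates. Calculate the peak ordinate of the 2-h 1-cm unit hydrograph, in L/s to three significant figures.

U_p ≈ 5.81 L/s

Direct runoff: 0.00, 0.90, 2.80, 5.70, 9.60, 14.50, 9.40, 6.30, 4.20, 13.10, 0.00 L/s; ΣQ_DR = 66.50 L/s, peak = 14.50 L/s.
Runoff depth d = ΣQ_DR·Δt / A = 66.50 × 7200 / (1.92 ha) = 24.94 mm.
The 1-cm UH is the DRH scaled by (10 mm)/d, so U_p = 14.50 × 10/24.94 = 5.81 L/s.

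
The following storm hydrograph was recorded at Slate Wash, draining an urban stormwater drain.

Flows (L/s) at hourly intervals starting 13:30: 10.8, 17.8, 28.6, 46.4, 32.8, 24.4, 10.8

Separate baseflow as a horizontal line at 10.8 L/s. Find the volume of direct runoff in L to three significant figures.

Direct-runoff ordinates (Q − Q_b): 0.0, 7.0, 17.8, 35.6, 22.0, 13.6, 0.0 L/s.
ΣQ_DR = 96.00 L/s.
With Δt = 1 h = 3600 s, V = ΣQ_DR · Δt = 96.00 × 3600 = 3.46 × 10^5 L.

V ≈ 3.46 × 10^5 L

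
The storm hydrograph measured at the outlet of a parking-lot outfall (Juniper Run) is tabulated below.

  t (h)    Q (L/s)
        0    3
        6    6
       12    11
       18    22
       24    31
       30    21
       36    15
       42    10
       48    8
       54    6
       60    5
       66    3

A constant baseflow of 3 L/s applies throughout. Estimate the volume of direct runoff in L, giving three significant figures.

Direct-runoff ordinates (Q − Q_b): 0.0, 3.0, 8.0, 19.0, 28.0, 18.0, 12.0, 7.0, 5.0, 3.0, 2.0, 0.0 L/s.
ΣQ_DR = 105.0 L/s.
With Δt = 6 h = 21600 s, V = ΣQ_DR · Δt = 105.0 × 21600 = 2.27 × 10^6 L.

V ≈ 2.27 × 10^6 L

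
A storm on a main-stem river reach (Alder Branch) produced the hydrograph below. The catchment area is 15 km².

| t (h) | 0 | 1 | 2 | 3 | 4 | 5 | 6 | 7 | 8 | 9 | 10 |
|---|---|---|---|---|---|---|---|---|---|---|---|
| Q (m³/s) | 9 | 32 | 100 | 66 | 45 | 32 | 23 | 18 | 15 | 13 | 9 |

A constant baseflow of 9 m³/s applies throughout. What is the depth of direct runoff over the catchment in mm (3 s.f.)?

Direct runoff: 0.0, 23.0, 91.0, 57.0, 36.0, 23.0, 14.0, 9.0, 6.0, 4.0, 0.0 m³/s; ΣQ_DR = 263.0 m³/s.
V = ΣQ_DR · Δt = 263.0 × 3600 s = 9.468 × 10^5 m³.
Over A = 15 km², depth = V / A = 63.1 mm.

d ≈ 63.1 mm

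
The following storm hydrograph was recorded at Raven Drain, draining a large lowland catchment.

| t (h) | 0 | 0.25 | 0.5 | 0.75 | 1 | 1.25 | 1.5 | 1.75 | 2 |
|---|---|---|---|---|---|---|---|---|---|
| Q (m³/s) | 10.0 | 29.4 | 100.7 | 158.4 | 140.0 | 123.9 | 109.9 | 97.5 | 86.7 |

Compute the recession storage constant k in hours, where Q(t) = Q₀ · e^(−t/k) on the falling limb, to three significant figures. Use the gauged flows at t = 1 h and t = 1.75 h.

k ≈ 2.07 h

On the falling limb, Q drops from 140.0 to 97.5 m³/s between t = 1 h and t = 1.75 h (Δt = 0.75 h).
k = −Δt / ln(Q₂/Q₁) = −0.75 / ln(97.5/140.0) = 2.07 h.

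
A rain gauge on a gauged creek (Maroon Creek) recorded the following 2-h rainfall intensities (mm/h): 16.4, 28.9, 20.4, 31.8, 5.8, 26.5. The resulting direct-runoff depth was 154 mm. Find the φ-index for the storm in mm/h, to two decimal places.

Only the 5 blocks with intensity above φ contribute runoff: 16.4, 28.9, 20.4, 31.8, 26.5 mm/h.
Σ(I−φ)·Δt = d  ⇒  (16.4+28.9+20.4+31.8+26.5 − 5φ)·2 = 154
φ = (124.0 − 154/2) / 5 = 9.40 mm/h.

φ ≈ 9.40 mm/h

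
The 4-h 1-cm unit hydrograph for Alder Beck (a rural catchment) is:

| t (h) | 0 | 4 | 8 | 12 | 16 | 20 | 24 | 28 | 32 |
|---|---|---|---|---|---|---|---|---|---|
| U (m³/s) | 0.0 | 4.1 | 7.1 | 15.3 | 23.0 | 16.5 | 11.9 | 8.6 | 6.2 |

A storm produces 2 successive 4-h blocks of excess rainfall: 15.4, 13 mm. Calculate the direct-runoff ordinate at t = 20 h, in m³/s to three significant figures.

By discrete convolution, Q_j = Σ (P_i / 10 mm) · U_{j−i}.
At t = 20 h (j=5): Q = (15.4/10)·16.5 + (13/10)·23.0 = 55.3 m³/s.

Q ≈ 55.3 m³/s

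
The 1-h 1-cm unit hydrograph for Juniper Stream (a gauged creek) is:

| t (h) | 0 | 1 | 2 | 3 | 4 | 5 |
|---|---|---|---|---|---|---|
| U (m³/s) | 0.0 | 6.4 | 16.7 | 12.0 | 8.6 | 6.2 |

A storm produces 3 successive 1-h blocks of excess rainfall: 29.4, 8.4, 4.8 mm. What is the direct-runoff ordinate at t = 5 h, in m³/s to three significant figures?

Q ≈ 31.2 m³/s

By discrete convolution, Q_j = Σ (P_i / 10 mm) · U_{j−i}.
At t = 5 h (j=5): Q = (29.4/10)·6.2 + (8.4/10)·8.6 + (4.8/10)·12.0 = 31.2 m³/s.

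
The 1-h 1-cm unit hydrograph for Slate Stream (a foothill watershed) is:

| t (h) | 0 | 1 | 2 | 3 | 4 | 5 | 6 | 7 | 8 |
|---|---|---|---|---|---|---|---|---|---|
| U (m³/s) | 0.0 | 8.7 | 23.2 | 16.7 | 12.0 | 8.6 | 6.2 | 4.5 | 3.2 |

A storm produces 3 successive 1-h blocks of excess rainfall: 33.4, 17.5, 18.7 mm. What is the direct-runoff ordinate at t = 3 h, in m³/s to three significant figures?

By discrete convolution, Q_j = Σ (P_i / 10 mm) · U_{j−i}.
At t = 3 h (j=3): Q = (33.4/10)·16.7 + (17.5/10)·23.2 + (18.7/10)·8.7 = 113 m³/s.

Q ≈ 113 m³/s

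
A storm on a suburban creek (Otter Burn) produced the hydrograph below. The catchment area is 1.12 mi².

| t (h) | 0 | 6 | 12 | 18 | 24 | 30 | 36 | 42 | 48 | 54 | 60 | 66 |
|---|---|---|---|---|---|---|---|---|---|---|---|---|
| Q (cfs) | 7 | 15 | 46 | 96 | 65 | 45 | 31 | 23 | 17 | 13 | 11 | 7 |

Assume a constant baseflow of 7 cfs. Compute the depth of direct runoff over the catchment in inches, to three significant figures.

Direct runoff: 0.0, 8.0, 39.0, 89.0, 58.0, 38.0, 24.0, 16.0, 10.0, 6.0, 4.0, 0.0 cfs; ΣQ_DR = 292.0 cfs.
V = ΣQ_DR · Δt = 292.0 × 21600 s = 6.307 × 10^6 ft³.
Over A = 1.12 mi², depth = V / A = 2.42 in.

d ≈ 2.42 in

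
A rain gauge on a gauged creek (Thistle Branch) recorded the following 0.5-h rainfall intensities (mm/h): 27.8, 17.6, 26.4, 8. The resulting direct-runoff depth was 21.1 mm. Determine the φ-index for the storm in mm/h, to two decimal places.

φ ≈ 9.87 mm/h

Only the 3 blocks with intensity above φ contribute runoff: 27.8, 17.6, 26.4 mm/h.
Σ(I−φ)·Δt = d  ⇒  (27.8+17.6+26.4 − 3φ)·0.5 = 21.1
φ = (71.80 − 21.1/0.5) / 3 = 9.87 mm/h.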